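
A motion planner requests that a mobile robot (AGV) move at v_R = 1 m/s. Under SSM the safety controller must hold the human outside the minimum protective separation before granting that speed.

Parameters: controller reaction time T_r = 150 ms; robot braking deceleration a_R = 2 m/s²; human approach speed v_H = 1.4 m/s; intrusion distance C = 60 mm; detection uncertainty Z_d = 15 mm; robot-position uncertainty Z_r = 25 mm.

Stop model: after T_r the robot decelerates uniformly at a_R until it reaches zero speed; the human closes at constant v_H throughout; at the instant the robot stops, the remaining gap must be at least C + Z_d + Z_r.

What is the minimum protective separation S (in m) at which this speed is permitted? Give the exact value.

stop time T_s = 1/2 = 0.5000 s
reaction-phase robot travel = 1.0000·0.1500 = 0.1500 m
braking distance = 1.0000²/(2·2.0000) = 0.2500 m
human over T_r+T_s: 1.4000·(0.1500+0.5000) = 0.9100 m
C+Z_d+Z_r = 0.0600+0.0150+0.0250 = 0.1000 m
S_min ≈ 0.1500+0.2500+0.9100+0.1000  ⇒  S_min = 141/100 m

S_min = 141/100 m = 1.4100 m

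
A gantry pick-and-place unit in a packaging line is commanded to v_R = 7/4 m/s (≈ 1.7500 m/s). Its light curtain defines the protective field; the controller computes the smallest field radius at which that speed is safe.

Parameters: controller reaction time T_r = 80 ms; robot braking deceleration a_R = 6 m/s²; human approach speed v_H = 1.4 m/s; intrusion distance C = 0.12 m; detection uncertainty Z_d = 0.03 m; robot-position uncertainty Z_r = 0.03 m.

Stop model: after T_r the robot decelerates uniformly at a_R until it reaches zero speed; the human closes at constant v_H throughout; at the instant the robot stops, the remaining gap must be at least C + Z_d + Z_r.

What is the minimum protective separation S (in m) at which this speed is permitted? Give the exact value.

S_min = 26293/24000 m = 1.0955 m

braking lasts T_s = (7/4)/6 = 0.2917 s
robot in T_r: 1.7500·0.0800 = 0.1400 m
braking distance = 1.7500²/(2·6.0000) = 0.2552 m
human over T_r+T_s: 1.4000·(0.0800+0.2917) = 0.5203 m
margins: 0.1200+0.0300+0.0300 = 0.1800 m
S_min ≈ 0.1400+0.2552+0.5203+0.1800  ⇒  S_min = 26293/24000 m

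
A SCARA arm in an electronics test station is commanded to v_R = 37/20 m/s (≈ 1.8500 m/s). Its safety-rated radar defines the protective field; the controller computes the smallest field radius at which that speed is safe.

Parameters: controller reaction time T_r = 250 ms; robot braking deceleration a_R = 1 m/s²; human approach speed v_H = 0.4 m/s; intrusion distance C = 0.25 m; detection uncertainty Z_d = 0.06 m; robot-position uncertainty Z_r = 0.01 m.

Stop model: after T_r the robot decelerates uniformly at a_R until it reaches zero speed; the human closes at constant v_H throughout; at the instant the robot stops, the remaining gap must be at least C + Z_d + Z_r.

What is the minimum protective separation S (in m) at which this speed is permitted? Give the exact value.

S_min = 2667/800 m = 3.3338 m

braking lasts T_s = (37/20)/1 = 1.8500 s
reaction-phase robot travel = 1.8500·0.2500 = 0.4625 m
braking distance = 1.8500²/(2·1.0000) = 1.7112 m
human over T_r+T_s: 0.4000·(0.2500+1.8500) = 0.8400 m
residual clearance needed = 0.2500+0.0600+0.0100 = 0.3200 m
S_min ≈ 0.4625+1.7112+0.8400+0.3200  ⇒  S_min = 2667/800 m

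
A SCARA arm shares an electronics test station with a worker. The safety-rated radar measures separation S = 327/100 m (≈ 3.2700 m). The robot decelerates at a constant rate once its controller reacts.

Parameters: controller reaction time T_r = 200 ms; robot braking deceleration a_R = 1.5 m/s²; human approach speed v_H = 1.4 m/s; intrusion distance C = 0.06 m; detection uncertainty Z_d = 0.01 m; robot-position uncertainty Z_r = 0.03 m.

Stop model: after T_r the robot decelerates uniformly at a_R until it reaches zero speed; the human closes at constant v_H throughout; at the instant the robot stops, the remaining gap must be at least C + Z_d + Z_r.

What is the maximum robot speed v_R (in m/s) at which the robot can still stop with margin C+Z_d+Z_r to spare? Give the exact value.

collect terms ⇒ (1/3)·v_R² + (17/15)·v_R + (-289/100) = 0
  disc = (17/15)² − 4·(1/3)·(-289/100) = 1156/225 ; √disc = 34/15
  v_R = (−(17/15) + 34/15) / (2·(1/3)) = 17/10 m/s
check:
braking lasts T_s = (17/10)/(3/2) = 1.1333 s
robot covers v_R·T_r = 1.7000·0.2000 = 0.3400 m before braking
robot covers 1.7000·1.1333 − ½·1.5000·1.1333² = 0.9633 m while stopping
human closes 1.4000·1.3333 = 1.8667 m
residual clearance needed = 0.0600+0.0100+0.0300 = 0.1000 m
sum ≈ 0.3400+0.9633+1.8667+0.1000 ≈ 3.2700 m = S ✓

v_R_max = 17/10 m/s = 1.7000 m/s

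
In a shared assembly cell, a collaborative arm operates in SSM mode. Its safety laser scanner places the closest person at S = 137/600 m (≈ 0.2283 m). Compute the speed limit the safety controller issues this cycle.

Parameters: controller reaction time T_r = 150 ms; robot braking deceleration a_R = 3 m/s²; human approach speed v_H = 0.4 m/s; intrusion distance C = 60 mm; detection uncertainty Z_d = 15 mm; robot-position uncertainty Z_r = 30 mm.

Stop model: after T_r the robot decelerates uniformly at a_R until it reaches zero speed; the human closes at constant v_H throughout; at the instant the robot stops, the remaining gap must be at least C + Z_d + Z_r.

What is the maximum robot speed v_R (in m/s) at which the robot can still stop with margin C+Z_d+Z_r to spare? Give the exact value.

collect terms ⇒ (1/6)·v_R² + (17/60)·v_R + (-19/300) = 0
  disc = (17/60)² − 4·(1/6)·(-19/300) = 49/400 ; √disc = 7/20
  v_R = (−(17/60) + 7/20) / (2·(1/6)) = 1/5 m/s
check:
stop time T_s = (1/5)/3 = 0.0667 s
robot covers v_R·T_r = 0.2000·0.1500 = 0.0300 m before braking
robot under decel: 0.2000²/(2·3.0000) = 0.0067 m
human over T_r+T_s: 0.4000·(0.1500+0.0667) = 0.0867 m
margins: 0.0600+0.0150+0.0300 = 0.1050 m
sum ≈ 0.0300+0.0067+0.0867+0.1050 ≈ 0.2283 m = S ✓

v_R_max = 1/5 m/s = 0.2000 m/s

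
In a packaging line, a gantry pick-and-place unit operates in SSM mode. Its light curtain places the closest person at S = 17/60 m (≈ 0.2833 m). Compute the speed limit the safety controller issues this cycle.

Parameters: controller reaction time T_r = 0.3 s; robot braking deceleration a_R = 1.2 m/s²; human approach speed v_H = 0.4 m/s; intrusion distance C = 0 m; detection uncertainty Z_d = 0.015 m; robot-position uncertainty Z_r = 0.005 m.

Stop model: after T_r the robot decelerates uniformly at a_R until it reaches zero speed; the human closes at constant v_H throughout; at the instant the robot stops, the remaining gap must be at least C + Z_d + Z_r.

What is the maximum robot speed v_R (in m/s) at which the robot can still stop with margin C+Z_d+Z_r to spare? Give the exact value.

quadratic (5/12)·v² + (19/30)·v + (-43/300) = 0
  disc = (19/30)² − 4·(5/12)·(-43/300) = 16/25 ; √disc = 4/5
  v_R = (−(19/30) + 4/5) / (2·(5/12)) = 1/5 m/s
check:
stop time T_s = (1/5)/(6/5) = 0.1667 s
robot covers v_R·T_r = 0.2000·0.3000 = 0.0600 m before braking
braking distance = 0.2000²/(2·1.2000) = 0.0167 m
human over T_r+T_s: 0.4000·(0.3000+0.1667) = 0.1867 m
residual clearance needed = 0.0000+0.0150+0.0050 = 0.0200 m
sum ≈ 0.0600+0.0167+0.1867+0.0200 ≈ 0.2833 m = S ✓

v_R_max = 1/5 m/s = 0.2000 m/s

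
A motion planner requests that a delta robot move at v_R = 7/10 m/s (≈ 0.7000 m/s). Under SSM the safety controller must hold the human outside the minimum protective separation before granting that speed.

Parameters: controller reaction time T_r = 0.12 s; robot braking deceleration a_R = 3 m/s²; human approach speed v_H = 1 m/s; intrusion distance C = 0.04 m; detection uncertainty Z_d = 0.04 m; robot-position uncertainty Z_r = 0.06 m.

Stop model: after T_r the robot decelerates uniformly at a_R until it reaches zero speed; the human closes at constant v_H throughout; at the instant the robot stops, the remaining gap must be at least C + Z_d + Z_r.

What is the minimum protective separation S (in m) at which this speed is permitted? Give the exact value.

stop time T_s = (7/10)/3 = 0.2333 s
robot in T_r: 0.7000·0.1200 = 0.0840 m
robot under decel: 0.7000²/(2·3.0000) = 0.0817 m
person approaches 1.0000·(0.1200+0.2333) = 0.3533 m
C+Z_d+Z_r = 0.0400+0.0400+0.0600 = 0.1400 m
S_min ≈ 0.0840+0.0817+0.3533+0.1400  ⇒  S_min = 659/1000 m

S_min = 659/1000 m = 0.6590 m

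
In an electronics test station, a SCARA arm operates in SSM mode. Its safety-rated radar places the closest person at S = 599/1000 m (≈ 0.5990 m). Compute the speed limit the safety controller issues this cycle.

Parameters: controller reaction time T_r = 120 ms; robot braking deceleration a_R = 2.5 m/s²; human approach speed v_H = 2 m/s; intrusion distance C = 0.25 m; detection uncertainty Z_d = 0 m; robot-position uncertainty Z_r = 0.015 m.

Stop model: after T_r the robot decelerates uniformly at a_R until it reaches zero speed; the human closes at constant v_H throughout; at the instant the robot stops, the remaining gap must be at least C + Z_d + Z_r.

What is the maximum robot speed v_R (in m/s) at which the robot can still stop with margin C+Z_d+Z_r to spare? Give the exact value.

at the boundary: (1/5)·v² + (23/25)·v + (-47/500) = 0
  disc = (23/25)² − 4·(1/5)·(-47/500) = 576/625 ; √disc = 24/25
  v_R = (−(23/25) + 24/25) / (2·(1/5)) = 1/10 m/s
check:
T_s = v_R/a_R = (1/10)/(5/2) = 0.0400 s
reaction-phase robot travel = 0.1000·0.1200 = 0.0120 m
robot covers 0.1000·0.0400 − ½·2.5000·0.0400² = 0.0020 m while stopping
human over T_r+T_s: 2.0000·(0.1200+0.0400) = 0.3200 m
residual clearance needed = 0.2500+0.0000+0.0150 = 0.2650 m
sum ≈ 0.0120+0.0020+0.3200+0.2650 ≈ 0.5990 m = S ✓

v_R_max = 1/10 m/s = 0.1000 m/s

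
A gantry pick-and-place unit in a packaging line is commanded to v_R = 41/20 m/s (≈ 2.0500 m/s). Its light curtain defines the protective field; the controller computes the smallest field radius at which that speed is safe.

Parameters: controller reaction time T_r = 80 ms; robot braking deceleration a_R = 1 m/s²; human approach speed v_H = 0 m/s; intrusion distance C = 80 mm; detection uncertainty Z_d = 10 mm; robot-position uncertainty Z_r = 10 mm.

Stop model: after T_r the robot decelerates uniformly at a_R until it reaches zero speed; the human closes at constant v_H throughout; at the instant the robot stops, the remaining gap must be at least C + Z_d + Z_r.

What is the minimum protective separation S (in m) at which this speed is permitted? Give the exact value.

S_min = 9461/4000 m = 2.3653 m

T_s = v_R/a_R = (41/20)/1 = 2.0500 s
robot in T_r: 2.0500·0.0800 = 0.1640 m
braking distance = 2.0500²/(2·1.0000) = 2.1012 m
human closes 0.0000·2.1300 = 0.0000 m
margins: 0.0800+0.0100+0.0100 = 0.1000 m
S_min ≈ 0.1640+2.1012+0.0000+0.1000  ⇒  S_min = 9461/4000 m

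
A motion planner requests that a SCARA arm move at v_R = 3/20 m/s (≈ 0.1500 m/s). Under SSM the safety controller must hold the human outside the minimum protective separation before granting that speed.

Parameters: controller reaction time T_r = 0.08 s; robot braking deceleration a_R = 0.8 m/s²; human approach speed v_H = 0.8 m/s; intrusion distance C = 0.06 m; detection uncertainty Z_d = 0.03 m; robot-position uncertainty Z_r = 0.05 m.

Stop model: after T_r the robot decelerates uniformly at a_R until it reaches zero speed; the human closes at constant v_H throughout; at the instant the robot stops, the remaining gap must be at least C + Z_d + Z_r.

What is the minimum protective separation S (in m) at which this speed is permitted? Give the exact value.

stop time T_s = (3/20)/(4/5) = 0.1875 s
robot covers v_R·T_r = 0.1500·0.0800 = 0.0120 m before braking
robot covers 0.1500·0.1875 − ½·0.8000·0.1875² = 0.0141 m while stopping
human closes 0.8000·0.2675 = 0.2140 m
C+Z_d+Z_r = 0.0600+0.0300+0.0500 = 0.1400 m
S_min ≈ 0.0120+0.0141+0.2140+0.1400  ⇒  S_min = 6081/16000 m

S_min = 6081/16000 m = 0.3801 m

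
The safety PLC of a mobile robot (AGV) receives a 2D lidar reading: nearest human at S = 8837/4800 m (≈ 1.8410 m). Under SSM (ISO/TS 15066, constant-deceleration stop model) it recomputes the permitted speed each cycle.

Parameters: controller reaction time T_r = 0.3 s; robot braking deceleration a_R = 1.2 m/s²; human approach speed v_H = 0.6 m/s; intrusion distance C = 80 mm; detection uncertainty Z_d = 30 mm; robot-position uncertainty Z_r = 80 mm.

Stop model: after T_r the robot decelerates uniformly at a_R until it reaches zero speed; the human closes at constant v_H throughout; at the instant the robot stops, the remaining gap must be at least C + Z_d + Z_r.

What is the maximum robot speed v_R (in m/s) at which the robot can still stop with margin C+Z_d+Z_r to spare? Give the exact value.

quadratic (5/12)·v² + (4/5)·v + (-7061/4800) = 0
  disc = (4/5)² − 4·(5/12)·(-7061/4800) = 44521/14400 ; √disc = 211/120
  v_R = (−(4/5) + 211/120) / (2·(5/12)) = 23/20 m/s
check:
braking lasts T_s = (23/20)/(6/5) = 0.9583 s
robot in T_r: 1.1500·0.3000 = 0.3450 m
robot covers 1.1500·0.9583 − ½·1.2000·0.9583² = 0.5510 m while stopping
human over T_r+T_s: 0.6000·(0.3000+0.9583) = 0.7550 m
C+Z_d+Z_r = 0.0800+0.0300+0.0800 = 0.1900 m
sum ≈ 0.3450+0.5510+0.7550+0.1900 ≈ 1.8410 m = S ✓

v_R_max = 23/20 m/s = 1.1500 m/s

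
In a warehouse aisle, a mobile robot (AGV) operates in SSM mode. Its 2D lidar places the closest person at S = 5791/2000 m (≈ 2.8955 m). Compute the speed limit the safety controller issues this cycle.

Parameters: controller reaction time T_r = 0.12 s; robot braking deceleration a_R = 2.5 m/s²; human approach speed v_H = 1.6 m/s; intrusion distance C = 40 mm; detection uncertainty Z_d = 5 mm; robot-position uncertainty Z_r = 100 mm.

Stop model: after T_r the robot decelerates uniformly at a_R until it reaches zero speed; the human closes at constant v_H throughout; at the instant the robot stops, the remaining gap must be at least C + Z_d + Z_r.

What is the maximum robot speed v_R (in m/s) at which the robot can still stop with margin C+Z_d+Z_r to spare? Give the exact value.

at the boundary: (1/5)·v² + (19/25)·v + (-5117/2000) = 0
  disc = (19/25)² − 4·(1/5)·(-5117/2000) = 6561/2500 ; √disc = 81/50
  v_R = (−(19/25) + 81/50) / (2·(1/5)) = 43/20 m/s
check:
braking lasts T_s = (43/20)/(5/2) = 0.8600 s
robot covers v_R·T_r = 2.1500·0.1200 = 0.2580 m before braking
braking distance = 2.1500²/(2·2.5000) = 0.9245 m
human closes 1.6000·0.9800 = 1.5680 m
residual clearance needed = 0.0400+0.0050+0.1000 = 0.1450 m
sum ≈ 0.2580+0.9245+1.5680+0.1450 ≈ 2.8955 m = S ✓

v_R_max = 43/20 m/s = 2.1500 m/s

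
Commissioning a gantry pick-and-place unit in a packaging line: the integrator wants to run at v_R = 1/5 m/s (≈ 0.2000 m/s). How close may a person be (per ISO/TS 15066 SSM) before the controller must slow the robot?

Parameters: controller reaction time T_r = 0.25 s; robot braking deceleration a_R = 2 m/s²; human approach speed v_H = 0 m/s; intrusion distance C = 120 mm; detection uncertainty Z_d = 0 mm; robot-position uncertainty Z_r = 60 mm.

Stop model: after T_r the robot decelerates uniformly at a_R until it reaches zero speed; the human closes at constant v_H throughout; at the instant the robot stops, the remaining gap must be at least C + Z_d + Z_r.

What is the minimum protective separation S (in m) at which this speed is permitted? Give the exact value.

stop time T_s = (1/5)/2 = 0.1000 s
reaction-phase robot travel = 0.2000·0.2500 = 0.0500 m
braking distance = 0.2000²/(2·2.0000) = 0.0100 m
human over T_r+T_s: 0.0000·(0.2500+0.1000) = 0.0000 m
residual clearance needed = 0.1200+0.0000+0.0600 = 0.1800 m
S_min ≈ 0.0500+0.0100+0.0000+0.1800  ⇒  S_min = 6/25 m

S_min = 6/25 m = 0.2400 m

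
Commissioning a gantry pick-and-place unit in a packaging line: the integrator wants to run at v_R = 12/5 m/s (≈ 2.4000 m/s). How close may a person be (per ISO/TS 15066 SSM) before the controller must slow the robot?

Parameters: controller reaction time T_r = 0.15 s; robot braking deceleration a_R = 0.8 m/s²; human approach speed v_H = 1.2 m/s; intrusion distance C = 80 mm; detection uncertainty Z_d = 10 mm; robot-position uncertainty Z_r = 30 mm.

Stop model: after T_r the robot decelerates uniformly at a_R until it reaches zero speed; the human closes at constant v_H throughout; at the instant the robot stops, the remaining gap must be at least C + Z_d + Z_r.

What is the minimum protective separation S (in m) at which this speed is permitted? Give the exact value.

S_min = 393/50 m = 7.8600 m

braking lasts T_s = (12/5)/(4/5) = 3.0000 s
robot covers v_R·T_r = 2.4000·0.1500 = 0.3600 m before braking
robot under decel: 2.4000²/(2·0.8000) = 3.6000 m
human over T_r+T_s: 1.2000·(0.1500+3.0000) = 3.7800 m
residual clearance needed = 0.0800+0.0100+0.0300 = 0.1200 m
S_min ≈ 0.3600+3.6000+3.7800+0.1200  ⇒  S_min = 393/50 m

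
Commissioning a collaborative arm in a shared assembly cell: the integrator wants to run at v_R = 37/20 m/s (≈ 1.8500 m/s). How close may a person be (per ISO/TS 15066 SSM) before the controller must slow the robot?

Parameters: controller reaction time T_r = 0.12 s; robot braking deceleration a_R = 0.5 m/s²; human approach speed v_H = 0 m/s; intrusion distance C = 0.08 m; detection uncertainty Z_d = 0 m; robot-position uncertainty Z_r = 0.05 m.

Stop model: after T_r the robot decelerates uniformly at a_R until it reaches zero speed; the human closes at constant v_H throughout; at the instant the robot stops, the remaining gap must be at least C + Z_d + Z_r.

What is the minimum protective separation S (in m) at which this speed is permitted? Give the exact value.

braking lasts T_s = (37/20)/(1/2) = 3.7000 s
reaction-phase robot travel = 1.8500·0.1200 = 0.2220 m
robot covers 1.8500·3.7000 − ½·0.5000·3.7000² = 3.4225 m while stopping
human closes 0.0000·3.8200 = 0.0000 m
residual clearance needed = 0.0800+0.0000+0.0500 = 0.1300 m
S_min ≈ 0.2220+3.4225+0.0000+0.1300  ⇒  S_min = 7549/2000 m

S_min = 7549/2000 m = 3.7745 m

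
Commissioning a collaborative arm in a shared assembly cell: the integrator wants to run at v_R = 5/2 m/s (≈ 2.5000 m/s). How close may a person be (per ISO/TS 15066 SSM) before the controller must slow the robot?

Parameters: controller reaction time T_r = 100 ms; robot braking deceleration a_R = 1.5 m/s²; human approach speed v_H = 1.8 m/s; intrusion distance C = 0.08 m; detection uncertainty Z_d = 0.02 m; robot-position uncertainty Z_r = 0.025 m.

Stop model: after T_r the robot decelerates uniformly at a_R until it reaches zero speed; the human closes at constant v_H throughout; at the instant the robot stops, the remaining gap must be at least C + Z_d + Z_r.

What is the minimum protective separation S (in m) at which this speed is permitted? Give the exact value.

braking lasts T_s = (5/2)/(3/2) = 1.6667 s
robot covers v_R·T_r = 2.5000·0.1000 = 0.2500 m before braking
robot under decel: 2.5000²/(2·1.5000) = 2.0833 m
human closes 1.8000·1.7667 = 3.1800 m
margins: 0.0800+0.0200+0.0250 = 0.1250 m
S_min ≈ 0.2500+2.0833+3.1800+0.1250  ⇒  S_min = 3383/600 m

S_min = 3383/600 m = 5.6383 m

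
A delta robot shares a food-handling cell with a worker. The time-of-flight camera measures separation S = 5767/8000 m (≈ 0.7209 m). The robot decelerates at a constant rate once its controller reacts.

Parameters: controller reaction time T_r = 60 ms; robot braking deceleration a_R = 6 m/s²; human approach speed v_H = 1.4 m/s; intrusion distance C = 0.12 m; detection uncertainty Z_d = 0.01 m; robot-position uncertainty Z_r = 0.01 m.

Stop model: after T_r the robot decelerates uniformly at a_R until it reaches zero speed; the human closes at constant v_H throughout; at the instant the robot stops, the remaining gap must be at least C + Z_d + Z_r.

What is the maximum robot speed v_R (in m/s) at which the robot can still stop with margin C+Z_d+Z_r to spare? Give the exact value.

at the boundary: (1/12)·v² + (22/75)·v + (-159/320) = 0
  disc = (22/75)² − 4·(1/12)·(-159/320) = 90601/360000 ; √disc = 301/600
  v_R = (−(22/75) + 301/600) / (2·(1/12)) = 5/4 m/s
check:
braking lasts T_s = (5/4)/6 = 0.2083 s
robot covers v_R·T_r = 1.2500·0.0600 = 0.0750 m before braking
braking distance = 1.2500²/(2·6.0000) = 0.1302 m
person approaches 1.4000·(0.0600+0.2083) = 0.3757 m
residual clearance needed = 0.1200+0.0100+0.0100 = 0.1400 m
sum ≈ 0.0750+0.1302+0.3757+0.1400 ≈ 0.7209 m = S ✓

v_R_max = 5/4 m/s = 1.2500 m/s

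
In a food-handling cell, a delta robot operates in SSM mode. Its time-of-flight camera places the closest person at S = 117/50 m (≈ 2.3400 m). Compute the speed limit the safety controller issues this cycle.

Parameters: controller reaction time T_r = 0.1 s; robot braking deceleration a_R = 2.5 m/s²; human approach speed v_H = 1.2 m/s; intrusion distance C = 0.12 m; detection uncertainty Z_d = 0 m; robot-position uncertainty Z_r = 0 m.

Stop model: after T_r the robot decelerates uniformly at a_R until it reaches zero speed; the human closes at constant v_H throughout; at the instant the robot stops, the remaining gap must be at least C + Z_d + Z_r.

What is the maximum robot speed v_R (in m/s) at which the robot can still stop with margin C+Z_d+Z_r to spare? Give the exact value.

v_R_max = 21/10 m/s = 2.1000 m/s

at the boundary: (1/5)·v² + (29/50)·v + (-21/10) = 0
  disc = (29/50)² − 4·(1/5)·(-21/10) = 5041/2500 ; √disc = 71/50
  v_R = (−(29/50) + 71/50) / (2·(1/5)) = 21/10 m/s
check:
T_s = v_R/a_R = (21/10)/(5/2) = 0.8400 s
robot in T_r: 2.1000·0.1000 = 0.2100 m
robot covers 2.1000·0.8400 − ½·2.5000·0.8400² = 0.8820 m while stopping
human closes 1.2000·0.9400 = 1.1280 m
residual clearance needed = 0.1200+0.0000+0.0000 = 0.1200 m
sum ≈ 0.2100+0.8820+1.1280+0.1200 ≈ 2.3400 m = S ✓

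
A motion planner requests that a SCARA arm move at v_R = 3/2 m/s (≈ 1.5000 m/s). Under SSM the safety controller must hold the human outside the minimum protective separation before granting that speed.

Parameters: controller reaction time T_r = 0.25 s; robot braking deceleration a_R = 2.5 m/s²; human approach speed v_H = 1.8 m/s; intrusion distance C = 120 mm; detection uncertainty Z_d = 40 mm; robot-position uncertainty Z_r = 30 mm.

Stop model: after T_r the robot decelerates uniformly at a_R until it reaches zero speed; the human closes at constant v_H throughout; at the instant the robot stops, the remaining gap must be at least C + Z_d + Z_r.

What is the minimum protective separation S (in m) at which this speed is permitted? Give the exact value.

stop time T_s = (3/2)/(5/2) = 0.6000 s
reaction-phase robot travel = 1.5000·0.2500 = 0.3750 m
robot covers 1.5000·0.6000 − ½·2.5000·0.6000² = 0.4500 m while stopping
human over T_r+T_s: 1.8000·(0.2500+0.6000) = 1.5300 m
C+Z_d+Z_r = 0.1200+0.0400+0.0300 = 0.1900 m
S_min ≈ 0.3750+0.4500+1.5300+0.1900  ⇒  S_min = 509/200 m

S_min = 509/200 m = 2.5450 m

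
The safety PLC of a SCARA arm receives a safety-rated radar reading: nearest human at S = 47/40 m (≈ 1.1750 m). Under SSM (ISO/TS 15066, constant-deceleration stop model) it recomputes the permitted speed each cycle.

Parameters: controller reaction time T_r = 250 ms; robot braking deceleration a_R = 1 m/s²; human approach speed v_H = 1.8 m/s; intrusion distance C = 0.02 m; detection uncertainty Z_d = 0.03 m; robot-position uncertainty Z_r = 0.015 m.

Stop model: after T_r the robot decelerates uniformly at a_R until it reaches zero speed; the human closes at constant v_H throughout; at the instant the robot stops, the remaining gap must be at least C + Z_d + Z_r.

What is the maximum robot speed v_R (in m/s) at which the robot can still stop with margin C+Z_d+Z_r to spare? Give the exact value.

v_R_max = 3/10 m/s = 0.3000 m/s

at the boundary: (1/2)·v² + (41/20)·v + (-33/50) = 0
  disc = (41/20)² − 4·(1/2)·(-33/50) = 2209/400 ; √disc = 47/20
  v_R = (−(41/20) + 47/20) / (2·(1/2)) = 3/10 m/s
check:
T_s = v_R/a_R = (3/10)/1 = 0.3000 s
robot covers v_R·T_r = 0.3000·0.2500 = 0.0750 m before braking
robot covers 0.3000·0.3000 − ½·1.0000·0.3000² = 0.0450 m while stopping
person approaches 1.8000·(0.2500+0.3000) = 0.9900 m
residual clearance needed = 0.0200+0.0300+0.0150 = 0.0650 m
sum ≈ 0.0750+0.0450+0.9900+0.0650 ≈ 1.1750 m = S ✓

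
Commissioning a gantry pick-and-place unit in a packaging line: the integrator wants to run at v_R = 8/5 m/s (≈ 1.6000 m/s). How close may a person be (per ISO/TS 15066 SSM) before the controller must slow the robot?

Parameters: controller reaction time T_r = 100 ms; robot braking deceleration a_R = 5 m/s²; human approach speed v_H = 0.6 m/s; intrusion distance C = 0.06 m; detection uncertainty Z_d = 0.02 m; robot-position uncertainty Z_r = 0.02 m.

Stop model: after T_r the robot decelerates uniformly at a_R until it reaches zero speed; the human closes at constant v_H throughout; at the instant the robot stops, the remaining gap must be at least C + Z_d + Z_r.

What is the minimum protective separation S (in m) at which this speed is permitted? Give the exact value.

T_s = v_R/a_R = (8/5)/5 = 0.3200 s
robot in T_r: 1.6000·0.1000 = 0.1600 m
robot covers 1.6000·0.3200 − ½·5.0000·0.3200² = 0.2560 m while stopping
human closes 0.6000·0.4200 = 0.2520 m
margins: 0.0600+0.0200+0.0200 = 0.1000 m
S_min ≈ 0.1600+0.2560+0.2520+0.1000  ⇒  S_min = 96/125 m

S_min = 96/125 m = 0.7680 m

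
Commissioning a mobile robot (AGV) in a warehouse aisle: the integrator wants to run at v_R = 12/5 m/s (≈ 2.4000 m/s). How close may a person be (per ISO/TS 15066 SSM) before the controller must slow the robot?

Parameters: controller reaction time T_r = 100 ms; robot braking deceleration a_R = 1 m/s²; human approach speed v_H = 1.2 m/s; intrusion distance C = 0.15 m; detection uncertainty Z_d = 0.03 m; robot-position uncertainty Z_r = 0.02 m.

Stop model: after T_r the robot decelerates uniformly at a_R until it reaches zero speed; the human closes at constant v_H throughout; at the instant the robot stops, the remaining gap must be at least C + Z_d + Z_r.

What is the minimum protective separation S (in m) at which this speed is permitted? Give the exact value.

T_s = v_R/a_R = (12/5)/1 = 2.4000 s
robot covers v_R·T_r = 2.4000·0.1000 = 0.2400 m before braking
robot under decel: 2.4000²/(2·1.0000) = 2.8800 m
person approaches 1.2000·(0.1000+2.4000) = 3.0000 m
margins: 0.1500+0.0300+0.0200 = 0.2000 m
S_min ≈ 0.2400+2.8800+3.0000+0.2000  ⇒  S_min = 158/25 m

S_min = 158/25 m = 6.3200 m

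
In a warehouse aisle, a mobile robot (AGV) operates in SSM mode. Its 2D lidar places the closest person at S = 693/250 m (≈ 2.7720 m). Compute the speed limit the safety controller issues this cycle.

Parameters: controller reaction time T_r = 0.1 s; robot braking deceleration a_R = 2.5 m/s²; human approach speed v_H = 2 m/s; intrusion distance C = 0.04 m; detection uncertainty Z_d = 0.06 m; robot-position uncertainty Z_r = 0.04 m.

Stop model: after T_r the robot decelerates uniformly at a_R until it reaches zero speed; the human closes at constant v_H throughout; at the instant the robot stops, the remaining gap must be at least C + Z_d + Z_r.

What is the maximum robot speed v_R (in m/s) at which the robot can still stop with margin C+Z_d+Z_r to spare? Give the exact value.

v_R_max = 19/10 m/s = 1.9000 m/s

collect terms ⇒ (1/5)·v_R² + (9/10)·v_R + (-304/125) = 0
  disc = (9/10)² − 4·(1/5)·(-304/125) = 6889/2500 ; √disc = 83/50
  v_R = (−(9/10) + 83/50) / (2·(1/5)) = 19/10 m/s
check:
T_s = v_R/a_R = (19/10)/(5/2) = 0.7600 s
robot covers v_R·T_r = 1.9000·0.1000 = 0.1900 m before braking
braking distance = 1.9000²/(2·2.5000) = 0.7220 m
human over T_r+T_s: 2.0000·(0.1000+0.7600) = 1.7200 m
margins: 0.0400+0.0600+0.0400 = 0.1400 m
sum ≈ 0.1900+0.7220+1.7200+0.1400 ≈ 2.7720 m = S ✓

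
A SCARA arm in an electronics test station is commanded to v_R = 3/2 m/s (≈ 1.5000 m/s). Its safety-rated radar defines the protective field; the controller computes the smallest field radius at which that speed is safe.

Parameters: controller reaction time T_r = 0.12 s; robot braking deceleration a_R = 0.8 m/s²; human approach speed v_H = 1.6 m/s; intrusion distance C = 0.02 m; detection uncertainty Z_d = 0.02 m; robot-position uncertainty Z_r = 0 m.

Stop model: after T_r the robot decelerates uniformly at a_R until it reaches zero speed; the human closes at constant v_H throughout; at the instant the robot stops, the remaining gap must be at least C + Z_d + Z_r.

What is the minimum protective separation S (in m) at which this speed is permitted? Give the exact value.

T_s = v_R/a_R = (3/2)/(4/5) = 1.8750 s
robot covers v_R·T_r = 1.5000·0.1200 = 0.1800 m before braking
braking distance = 1.5000²/(2·0.8000) = 1.4062 m
human over T_r+T_s: 1.6000·(0.1200+1.8750) = 3.1920 m
C+Z_d+Z_r = 0.0200+0.0200+0.0000 = 0.0400 m
S_min ≈ 0.1800+1.4062+3.1920+0.0400  ⇒  S_min = 19273/4000 m

S_min = 19273/4000 m = 4.8182 m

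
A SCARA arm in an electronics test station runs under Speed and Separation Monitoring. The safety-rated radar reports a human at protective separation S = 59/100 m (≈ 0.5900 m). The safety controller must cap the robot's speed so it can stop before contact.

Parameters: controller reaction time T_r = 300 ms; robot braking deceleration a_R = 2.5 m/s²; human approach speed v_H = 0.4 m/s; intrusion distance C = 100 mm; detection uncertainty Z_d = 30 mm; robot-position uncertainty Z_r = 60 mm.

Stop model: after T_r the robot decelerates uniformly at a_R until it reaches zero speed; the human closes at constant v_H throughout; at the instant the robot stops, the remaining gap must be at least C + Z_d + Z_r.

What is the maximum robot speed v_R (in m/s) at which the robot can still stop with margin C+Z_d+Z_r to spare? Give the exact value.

v_R_max = 1/2 m/s = 0.5000 m/s

collect terms ⇒ (1/5)·v_R² + (23/50)·v_R + (-7/25) = 0
  disc = (23/50)² − 4·(1/5)·(-7/25) = 1089/2500 ; √disc = 33/50
  v_R = (−(23/50) + 33/50) / (2·(1/5)) = 1/2 m/s
check:
T_s = v_R/a_R = (1/2)/(5/2) = 0.2000 s
reaction-phase robot travel = 0.5000·0.3000 = 0.1500 m
robot covers 0.5000·0.2000 − ½·2.5000·0.2000² = 0.0500 m while stopping
person approaches 0.4000·(0.3000+0.2000) = 0.2000 m
margins: 0.1000+0.0300+0.0600 = 0.1900 m
sum ≈ 0.1500+0.0500+0.2000+0.1900 ≈ 0.5900 m = S ✓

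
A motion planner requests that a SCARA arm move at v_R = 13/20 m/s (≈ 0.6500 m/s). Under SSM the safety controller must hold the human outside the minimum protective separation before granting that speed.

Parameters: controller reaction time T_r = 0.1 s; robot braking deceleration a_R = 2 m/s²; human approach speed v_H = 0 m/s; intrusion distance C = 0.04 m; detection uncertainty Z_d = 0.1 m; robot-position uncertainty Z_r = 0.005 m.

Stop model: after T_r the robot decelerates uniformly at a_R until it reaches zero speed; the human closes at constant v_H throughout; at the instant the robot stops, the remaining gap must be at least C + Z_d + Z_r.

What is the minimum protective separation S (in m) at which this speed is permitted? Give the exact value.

S_min = 101/320 m = 0.3156 m

braking lasts T_s = (13/20)/2 = 0.3250 s
reaction-phase robot travel = 0.6500·0.1000 = 0.0650 m
braking distance = 0.6500²/(2·2.0000) = 0.1056 m
person approaches 0.0000·(0.1000+0.3250) = 0.0000 m
margins: 0.0400+0.1000+0.0050 = 0.1450 m
S_min ≈ 0.0650+0.1056+0.0000+0.1450  ⇒  S_min = 101/320 m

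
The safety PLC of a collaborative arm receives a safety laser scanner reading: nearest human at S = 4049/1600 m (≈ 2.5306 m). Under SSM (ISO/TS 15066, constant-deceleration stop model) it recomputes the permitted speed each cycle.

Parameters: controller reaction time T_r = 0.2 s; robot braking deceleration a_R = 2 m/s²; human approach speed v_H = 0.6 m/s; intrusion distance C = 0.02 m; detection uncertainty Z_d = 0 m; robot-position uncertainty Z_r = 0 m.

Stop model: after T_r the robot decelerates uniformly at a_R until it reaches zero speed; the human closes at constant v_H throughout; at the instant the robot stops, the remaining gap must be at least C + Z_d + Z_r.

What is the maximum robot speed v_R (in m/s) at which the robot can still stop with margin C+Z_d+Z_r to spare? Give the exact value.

v_R_max = 9/4 m/s = 2.2500 m/s

quadratic (1/4)·v² + (1/2)·v + (-153/64) = 0
  disc = (1/2)² − 4·(1/4)·(-153/64) = 169/64 ; √disc = 13/8
  v_R = (−(1/2) + 13/8) / (2·(1/4)) = 9/4 m/s
check:
stop time T_s = (9/4)/2 = 1.1250 s
robot in T_r: 2.2500·0.2000 = 0.4500 m
braking distance = 2.2500²/(2·2.0000) = 1.2656 m
person approaches 0.6000·(0.2000+1.1250) = 0.7950 m
margins: 0.0200+0.0000+0.0000 = 0.0200 m
sum ≈ 0.4500+1.2656+0.7950+0.0200 ≈ 2.5306 m = S ✓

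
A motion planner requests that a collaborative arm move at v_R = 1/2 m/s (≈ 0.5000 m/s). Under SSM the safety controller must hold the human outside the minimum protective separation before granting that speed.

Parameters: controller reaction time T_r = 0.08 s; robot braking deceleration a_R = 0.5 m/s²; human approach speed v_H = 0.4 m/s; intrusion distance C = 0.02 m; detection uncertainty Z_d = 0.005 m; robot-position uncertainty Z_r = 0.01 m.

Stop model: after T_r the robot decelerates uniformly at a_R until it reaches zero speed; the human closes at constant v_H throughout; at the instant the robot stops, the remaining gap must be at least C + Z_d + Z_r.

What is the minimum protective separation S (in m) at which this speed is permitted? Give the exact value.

S_min = 757/1000 m = 0.7570 m

stop time T_s = (1/2)/(1/2) = 1.0000 s
robot in T_r: 0.5000·0.0800 = 0.0400 m
braking distance = 0.5000²/(2·0.5000) = 0.2500 m
human closes 0.4000·1.0800 = 0.4320 m
margins: 0.0200+0.0050+0.0100 = 0.0350 m
S_min ≈ 0.0400+0.2500+0.4320+0.0350  ⇒  S_min = 757/1000 m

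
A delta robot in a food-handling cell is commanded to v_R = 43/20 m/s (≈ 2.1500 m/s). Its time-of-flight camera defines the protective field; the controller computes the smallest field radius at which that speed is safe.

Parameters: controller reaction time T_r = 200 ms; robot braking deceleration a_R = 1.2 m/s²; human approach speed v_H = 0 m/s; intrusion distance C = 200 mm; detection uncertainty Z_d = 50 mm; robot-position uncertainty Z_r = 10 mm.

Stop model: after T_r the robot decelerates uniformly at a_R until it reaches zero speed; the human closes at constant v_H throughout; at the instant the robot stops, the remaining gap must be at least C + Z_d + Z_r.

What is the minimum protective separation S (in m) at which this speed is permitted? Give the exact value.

T_s = v_R/a_R = (43/20)/(6/5) = 1.7917 s
robot covers v_R·T_r = 2.1500·0.2000 = 0.4300 m before braking
robot covers 2.1500·1.7917 − ½·1.2000·1.7917² = 1.9260 m while stopping
human closes 0.0000·1.9917 = 0.0000 m
residual clearance needed = 0.2000+0.0500+0.0100 = 0.2600 m
S_min ≈ 0.4300+1.9260+0.0000+0.2600  ⇒  S_min = 12557/4800 m

S_min = 12557/4800 m = 2.6160 m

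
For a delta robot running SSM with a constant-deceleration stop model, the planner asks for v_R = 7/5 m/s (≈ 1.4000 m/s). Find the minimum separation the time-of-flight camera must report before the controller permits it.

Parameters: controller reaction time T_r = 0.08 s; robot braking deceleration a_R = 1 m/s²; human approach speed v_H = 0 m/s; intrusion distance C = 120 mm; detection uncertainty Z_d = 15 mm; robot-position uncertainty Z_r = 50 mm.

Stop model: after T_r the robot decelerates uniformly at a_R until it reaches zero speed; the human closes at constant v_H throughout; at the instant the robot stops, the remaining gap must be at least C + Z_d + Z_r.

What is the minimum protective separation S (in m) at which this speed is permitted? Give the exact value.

T_s = v_R/a_R = (7/5)/1 = 1.4000 s
reaction-phase robot travel = 1.4000·0.0800 = 0.1120 m
robot under decel: 1.4000²/(2·1.0000) = 0.9800 m
human over T_r+T_s: 0.0000·(0.0800+1.4000) = 0.0000 m
C+Z_d+Z_r = 0.1200+0.0150+0.0500 = 0.1850 m
S_min ≈ 0.1120+0.9800+0.0000+0.1850  ⇒  S_min = 1277/1000 m

S_min = 1277/1000 m = 1.2770 m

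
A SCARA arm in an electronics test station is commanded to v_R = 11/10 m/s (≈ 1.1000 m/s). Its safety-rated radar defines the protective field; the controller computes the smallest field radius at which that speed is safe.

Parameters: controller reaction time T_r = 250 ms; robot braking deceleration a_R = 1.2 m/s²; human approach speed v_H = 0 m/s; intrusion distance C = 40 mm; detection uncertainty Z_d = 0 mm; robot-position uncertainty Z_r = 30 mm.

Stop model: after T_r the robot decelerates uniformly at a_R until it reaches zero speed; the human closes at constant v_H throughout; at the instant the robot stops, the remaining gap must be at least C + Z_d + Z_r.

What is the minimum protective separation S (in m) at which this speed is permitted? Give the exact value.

S_min = 1019/1200 m = 0.8492 m

T_s = v_R/a_R = (11/10)/(6/5) = 0.9167 s
robot in T_r: 1.1000·0.2500 = 0.2750 m
robot under decel: 1.1000²/(2·1.2000) = 0.5042 m
human closes 0.0000·1.1667 = 0.0000 m
C+Z_d+Z_r = 0.0400+0.0000+0.0300 = 0.0700 m
S_min ≈ 0.2750+0.5042+0.0000+0.0700  ⇒  S_min = 1019/1200 m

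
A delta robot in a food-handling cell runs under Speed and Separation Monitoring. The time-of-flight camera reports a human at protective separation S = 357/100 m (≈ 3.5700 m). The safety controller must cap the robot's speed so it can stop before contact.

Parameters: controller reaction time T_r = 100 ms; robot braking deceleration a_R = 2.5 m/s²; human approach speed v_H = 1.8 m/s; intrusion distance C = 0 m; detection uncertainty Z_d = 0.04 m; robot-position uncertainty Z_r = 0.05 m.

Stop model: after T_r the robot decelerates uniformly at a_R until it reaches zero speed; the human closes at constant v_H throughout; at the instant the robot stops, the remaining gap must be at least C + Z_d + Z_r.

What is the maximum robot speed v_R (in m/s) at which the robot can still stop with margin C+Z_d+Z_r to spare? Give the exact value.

v_R_max = 5/2 m/s = 2.5000 m/s

collect terms ⇒ (1/5)·v_R² + (41/50)·v_R + (-33/10) = 0
  disc = (41/50)² − 4·(1/5)·(-33/10) = 8281/2500 ; √disc = 91/50
  v_R = (−(41/50) + 91/50) / (2·(1/5)) = 5/2 m/s
check:
braking lasts T_s = (5/2)/(5/2) = 1.0000 s
reaction-phase robot travel = 2.5000·0.1000 = 0.2500 m
robot under decel: 2.5000²/(2·2.5000) = 1.2500 m
person approaches 1.8000·(0.1000+1.0000) = 1.9800 m
residual clearance needed = 0.0000+0.0400+0.0500 = 0.0900 m
sum ≈ 0.2500+1.2500+1.9800+0.0900 ≈ 3.5700 m = S ✓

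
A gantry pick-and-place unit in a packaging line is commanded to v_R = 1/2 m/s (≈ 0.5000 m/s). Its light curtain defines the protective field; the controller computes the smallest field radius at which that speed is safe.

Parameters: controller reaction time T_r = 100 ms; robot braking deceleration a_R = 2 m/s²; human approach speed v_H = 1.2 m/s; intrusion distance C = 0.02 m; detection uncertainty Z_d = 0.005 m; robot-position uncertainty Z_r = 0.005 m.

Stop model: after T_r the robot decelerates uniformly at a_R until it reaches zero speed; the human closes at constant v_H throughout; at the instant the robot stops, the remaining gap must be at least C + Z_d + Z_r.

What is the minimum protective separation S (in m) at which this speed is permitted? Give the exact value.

T_s = v_R/a_R = (1/2)/2 = 0.2500 s
robot in T_r: 0.5000·0.1000 = 0.0500 m
robot under decel: 0.5000²/(2·2.0000) = 0.0625 m
human over T_r+T_s: 1.2000·(0.1000+0.2500) = 0.4200 m
margins: 0.0200+0.0050+0.0050 = 0.0300 m
S_min ≈ 0.0500+0.0625+0.4200+0.0300  ⇒  S_min = 9/16 m

S_min = 9/16 m = 0.5625 m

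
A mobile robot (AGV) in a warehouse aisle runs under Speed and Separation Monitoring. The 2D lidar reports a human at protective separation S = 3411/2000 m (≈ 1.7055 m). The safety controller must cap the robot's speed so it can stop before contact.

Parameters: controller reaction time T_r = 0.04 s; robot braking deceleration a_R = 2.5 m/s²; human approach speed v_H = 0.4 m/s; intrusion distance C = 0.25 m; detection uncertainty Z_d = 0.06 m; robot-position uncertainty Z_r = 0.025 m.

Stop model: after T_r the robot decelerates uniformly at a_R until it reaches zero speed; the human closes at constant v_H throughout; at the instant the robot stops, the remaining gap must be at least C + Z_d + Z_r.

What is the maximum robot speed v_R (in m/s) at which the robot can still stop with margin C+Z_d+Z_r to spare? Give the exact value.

quadratic (1/5)·v² + (1/5)·v + (-2709/2000) = 0
  disc = (1/5)² − 4·(1/5)·(-2709/2000) = 2809/2500 ; √disc = 53/50
  v_R = (−(1/5) + 53/50) / (2·(1/5)) = 43/20 m/s
check:
stop time T_s = (43/20)/(5/2) = 0.8600 s
robot in T_r: 2.1500·0.0400 = 0.0860 m
braking distance = 2.1500²/(2·2.5000) = 0.9245 m
human over T_r+T_s: 0.4000·(0.0400+0.8600) = 0.3600 m
residual clearance needed = 0.2500+0.0600+0.0250 = 0.3350 m
sum ≈ 0.0860+0.9245+0.3600+0.3350 ≈ 1.7055 m = S ✓

v_R_max = 43/20 m/s = 2.1500 m/s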